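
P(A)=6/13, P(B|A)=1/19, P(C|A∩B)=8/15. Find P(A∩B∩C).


P(A∩B∩C) = P(A) * P(B|A) * P(C|A∩B)
= 6/13 * 1/19 * 8/15
= 6/247 * 8/15 = 16/1235

16/1235


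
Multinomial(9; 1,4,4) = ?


9! = 362880
Denominator: 1!=1 * 4!=24 * 4!=24
Coefficient = 362880 / 576 = 630

630


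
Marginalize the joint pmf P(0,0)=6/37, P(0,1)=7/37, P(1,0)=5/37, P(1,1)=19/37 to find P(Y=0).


P(Y=0) = P(0,0)+P(1,0) = 6/37 + 5/37 = 11/37

11/37


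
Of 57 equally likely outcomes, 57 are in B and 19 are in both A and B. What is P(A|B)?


P(A|B) = P(A∩B)/P(B) = (19/57)/(57/57) = 19/57 = 1/3

1/3


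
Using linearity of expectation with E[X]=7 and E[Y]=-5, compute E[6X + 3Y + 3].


E[6X + 3Y + 3] = 6*E[X] + 3*E[Y] + 3
= (6)*(7) + (3)*(-5) + (3)
= 42 - 15 + 3 = 30

30


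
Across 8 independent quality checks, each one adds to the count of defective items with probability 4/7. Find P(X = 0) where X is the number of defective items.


P(X=0) = C(8,0) * p^0 * (1-p)^8
= 1 * 1 * 6561/5764801
= 6561/5764801

6561/5764801


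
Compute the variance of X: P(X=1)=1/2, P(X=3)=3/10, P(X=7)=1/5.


E[X] = 14/5, E[X^2] = 13
Var(X) = E[X^2] - (E[X])^2 = 13 - (14/5)^2 = 129/25

129/25


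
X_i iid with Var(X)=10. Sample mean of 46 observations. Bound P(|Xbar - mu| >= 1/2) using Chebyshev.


Var(Xbar) = Var(X)/n = 10/46
Chebyshev: P(|Xbar-mu| >= 1/2) <= Var(Xbar)/(1/2)^2 = (5/23)/(1/4) = 20/23

20/23


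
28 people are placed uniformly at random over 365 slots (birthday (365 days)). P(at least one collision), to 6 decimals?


P(all different) = prod((365-i)/365 for i=0..27) = 0.345539
P(at least one match) = 1 - 0.345539 = 0.654461

0.654461


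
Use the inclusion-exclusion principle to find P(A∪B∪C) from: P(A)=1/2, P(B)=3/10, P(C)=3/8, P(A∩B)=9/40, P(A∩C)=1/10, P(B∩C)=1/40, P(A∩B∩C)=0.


P(A∪B∪C) = P(A)+P(B)+P(C) - P(AB)-P(AC)-P(BC) + P(ABC)
= 1/2+3/10+3/8 - 9/40-1/10-1/40 + 0
= 33/40

33/40


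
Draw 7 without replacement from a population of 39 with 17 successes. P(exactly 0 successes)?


P(X=0) = C(17,0)*C(22,7) / C(39,7)
= 1*170544 / 15380937
= 170544/15380937 = 16/1443

16/1443


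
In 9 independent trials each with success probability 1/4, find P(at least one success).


P(at least one) = 1 - P(none)
P(none) = (1 - 1/4)^9 = (3/4)^9 = 19683/262144
P(at least one) = 1 - 19683/262144 = 242461/262144

242461/262144


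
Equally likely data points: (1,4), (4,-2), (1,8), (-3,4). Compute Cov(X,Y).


E[X]=3/4, E[Y]=7/2, E[XY]=-2
Cov(X,Y) = E[XY] - E[X]E[Y] = -2 - 3/4*7/2 = -37/8

-37/8


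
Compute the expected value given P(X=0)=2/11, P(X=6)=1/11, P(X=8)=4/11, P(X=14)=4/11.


E[X] = sum(x * P(x))
= 0*2/11 + 6*1/11 + 8*4/11 + 14*4/11
= 94/11

94/11


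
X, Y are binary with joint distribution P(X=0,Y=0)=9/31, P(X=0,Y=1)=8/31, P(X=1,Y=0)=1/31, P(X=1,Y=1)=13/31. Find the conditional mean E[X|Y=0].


P(Y=0) = 10/31
E[X|Y=0] = (0*9 + 1*1)/10 = 1/10

1/10


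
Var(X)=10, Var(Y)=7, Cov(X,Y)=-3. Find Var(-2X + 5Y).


Var(-2X + 5Y) = (-2)^2*Var(X) + 5^2*Var(Y) + 2*(-2)*5*Cov(X,Y)
= 4*10 + 25*7 - 20*(-3)
= 40 + 175 + 60 = 275

275


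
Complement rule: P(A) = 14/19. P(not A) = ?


P(A') = 1 - P(A) = 1 - 14/19 = 5/19

5/19


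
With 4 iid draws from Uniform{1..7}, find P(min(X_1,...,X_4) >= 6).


P(min >= 6) = P(all X_i >= 6) = (P(X_1 >= 6))^4
= (2/7)^4 = 16/2401

16/2401


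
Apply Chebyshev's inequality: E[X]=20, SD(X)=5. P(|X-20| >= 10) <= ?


k = 10/5 = 2
Chebyshev: P(|X-mu| >= k*sigma) <= 1/k^2 = 1/2^2 = 1/4

1/4


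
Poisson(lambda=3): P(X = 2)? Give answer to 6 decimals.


P(X=2) = e^(-3) * 3^2 / 2!
≈ 0.04978706837 * 9 / 2
≈ 0.224042

0.224042


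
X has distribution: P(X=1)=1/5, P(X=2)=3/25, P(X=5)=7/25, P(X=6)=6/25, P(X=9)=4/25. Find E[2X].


E[2X] = sum(g(x)*P(x))
= 2*1/5 + 4*3/25 + 10*7/25 + 12*6/25 + 18*4/25
= 236/25

236/25


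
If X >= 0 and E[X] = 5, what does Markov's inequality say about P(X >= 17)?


Markov: P(X >= a) <= E[X]/a
P(X >= 17) <= 5/17

5/17


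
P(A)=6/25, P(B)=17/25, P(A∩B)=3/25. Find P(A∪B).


P(A∪B) = P(A) + P(B) - P(A∩B)
= 6/25 + 17/25 - 3/25 = 4/5

4/5


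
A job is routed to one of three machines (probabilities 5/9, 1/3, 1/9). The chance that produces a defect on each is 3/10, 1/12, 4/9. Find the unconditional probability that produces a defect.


P(A) = P(A|B1)P(B1) + P(A|B2)P(B2) + P(A|B3)P(B3)
= 3/10*5/9 + 1/12*1/3 + 4/9*1/9
= 1/6 + 1/36 + 4/81 = 79/324

79/324


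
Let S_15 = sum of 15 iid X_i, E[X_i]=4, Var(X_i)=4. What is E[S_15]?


E[S_n] = n*E[X_1] = 15*4 = 60

60


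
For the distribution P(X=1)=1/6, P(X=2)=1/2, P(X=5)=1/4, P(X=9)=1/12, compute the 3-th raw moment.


E[X^3] = sum(x^3 * P(x))
= 1*1/6 + 8*1/2 + 125*1/4 + 729*1/12
= 577/6

577/6


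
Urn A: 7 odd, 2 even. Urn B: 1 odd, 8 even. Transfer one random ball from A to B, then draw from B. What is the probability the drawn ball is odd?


P(transfer odd) = 7/9; P(transfer even) = 2/9
If odd transferred: Urn II has 2 odd of 10, so P(odd|odd moved) = 1/5
If even transferred: Urn II has 1 odd of 10, so P(odd|even moved) = 1/10
By total probability: P(odd) = 7/9*1/5 + 2/9*1/10 = 8/45

8/45


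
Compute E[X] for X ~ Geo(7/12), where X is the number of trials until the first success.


For geometric (trials until first success), E[X] = 1/p = 1/(7/12) = 12/7

12/7


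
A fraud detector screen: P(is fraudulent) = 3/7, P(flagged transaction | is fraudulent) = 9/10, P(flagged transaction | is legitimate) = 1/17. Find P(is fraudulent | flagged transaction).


P(A) = P(A|B)P(B) + P(A|B')P(B') = 9/10*3/7 + 1/17*4/7 = 499/1190
P(B|A) = P(A|B)P(B)/P(A) = (27/70)/(499/1190) = 459/499

459/499


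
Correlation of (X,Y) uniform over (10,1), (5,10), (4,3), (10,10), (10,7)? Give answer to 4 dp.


Cov(X,Y) = 0.0400, Var(X) = 7.3600, Var(Y) = 13.3600
rho = Cov/(sqrt(VarX)*sqrt(VarY)) = 0.0040

0.0040


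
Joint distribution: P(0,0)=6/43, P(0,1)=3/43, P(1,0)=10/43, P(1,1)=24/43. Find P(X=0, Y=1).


Read from table: P(X=0, Y=1) = 3/43

3/43


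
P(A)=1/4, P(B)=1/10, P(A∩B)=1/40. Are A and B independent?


P(A)*P(B) = 1/4*1/10 = 1/40
P(A∩B) = 1/40, which equals P(A)P(B), so independent

Yes, A and B are independent


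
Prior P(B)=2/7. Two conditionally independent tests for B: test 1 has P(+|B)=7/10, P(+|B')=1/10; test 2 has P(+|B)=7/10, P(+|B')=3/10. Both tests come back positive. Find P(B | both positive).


After test 1: P(+) = 7/10*2/7 + 1/10*5/7 = 19/70
P(B|+) = (1/5)/(19/70) = 14/19
After test 2 (use post1 as new prior): P(+) = 7/10*14/19 + 3/10*5/19 = 113/190
P(B|+,+) = (49/95)/(113/190) = 98/113

98/113


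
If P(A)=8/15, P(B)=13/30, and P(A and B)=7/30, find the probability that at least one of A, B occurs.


P(A∪B) = P(A) + P(B) - P(A∩B)
= 8/15 + 13/30 - 7/30 = 11/15

11/15


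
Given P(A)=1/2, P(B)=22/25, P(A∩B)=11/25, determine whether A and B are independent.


P(A)*P(B) = 1/2*22/25 = 11/25
P(A∩B) = 11/25, which equals P(A)P(B), so independent

Yes, A and B are independent


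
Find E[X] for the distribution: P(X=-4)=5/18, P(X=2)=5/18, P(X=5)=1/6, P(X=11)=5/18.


E[X] = sum(x * P(x))
= -4*5/18 + 2*5/18 + 5*1/6 + 11*5/18
= 10/3

10/3


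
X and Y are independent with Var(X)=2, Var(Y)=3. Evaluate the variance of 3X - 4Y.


Independence => Cov(X,Y)=0
Var(3X - 4Y) = 3^2*Var(X) + (-4)^2*Var(Y)
= 9*2 + 16*3 = 66

66


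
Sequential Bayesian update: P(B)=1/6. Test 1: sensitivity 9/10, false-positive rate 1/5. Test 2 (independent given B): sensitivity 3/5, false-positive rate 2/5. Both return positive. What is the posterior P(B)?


After test 1: P(+) = 9/10*1/6 + 1/5*5/6 = 19/60
P(B|+) = (3/20)/(19/60) = 9/19
After test 2 (use post1 as new prior): P(+) = 3/5*9/19 + 2/5*10/19 = 47/95
P(B|+,+) = (27/95)/(47/95) = 27/47

27/47


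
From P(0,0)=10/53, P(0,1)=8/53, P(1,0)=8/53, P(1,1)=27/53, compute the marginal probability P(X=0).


P(X=0) = P(0,0)+P(0,1) = 10/53 + 8/53 = 18/53

18/53


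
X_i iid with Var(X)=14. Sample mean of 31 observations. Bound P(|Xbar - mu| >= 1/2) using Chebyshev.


Var(Xbar) = Var(X)/n = 14/31
Chebyshev: P(|Xbar-mu| >= 1/2) <= Var(Xbar)/(1/2)^2 = (14/31)/(1/4) = 56/31
Bound exceeds 1, so trivial bound: 1

1


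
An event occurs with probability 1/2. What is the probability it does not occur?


P(A') = 1 - P(A) = 1 - 1/2 = 1/2

1/2


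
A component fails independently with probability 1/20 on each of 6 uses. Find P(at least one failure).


P(at least one) = 1 - P(none)
P(none) = (1 - 1/20)^6 = (19/20)^6 = 47045881/64000000
P(at least one) = 1 - 47045881/64000000 = 16954119/64000000

16954119/64000000


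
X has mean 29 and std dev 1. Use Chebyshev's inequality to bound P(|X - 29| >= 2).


k = 2/1 = 2
Chebyshev: P(|X-mu| >= k*sigma) <= 1/k^2 = 1/2^2 = 1/4

1/4


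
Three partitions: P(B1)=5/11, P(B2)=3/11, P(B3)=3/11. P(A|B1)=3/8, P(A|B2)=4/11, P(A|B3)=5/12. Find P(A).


P(A) = P(A|B1)P(B1) + P(A|B2)P(B2) + P(A|B3)P(B3)
= 3/8*5/11 + 4/11*3/11 + 5/12*3/11
= 15/88 + 12/121 + 5/44 = 371/968

371/968


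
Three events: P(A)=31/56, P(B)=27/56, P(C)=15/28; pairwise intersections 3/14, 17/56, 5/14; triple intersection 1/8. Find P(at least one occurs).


P(A∪B∪C) = P(A)+P(B)+P(C) - P(AB)-P(AC)-P(BC) + P(ABC)
= 31/56+27/56+15/28 - 3/14-17/56-5/14 + 1/8
= 23/28

23/28


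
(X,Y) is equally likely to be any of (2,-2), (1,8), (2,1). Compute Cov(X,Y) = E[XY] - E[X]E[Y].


E[X]=5/3, E[Y]=7/3, E[XY]=2
Cov(X,Y) = E[XY] - E[X]E[Y] = 2 - 5/3*7/3 = -17/9

-17/9


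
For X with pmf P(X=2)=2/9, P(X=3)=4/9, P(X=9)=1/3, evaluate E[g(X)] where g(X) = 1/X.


E[1/X] = sum(g(x)*P(x))
= 1/2*2/9 + 1/3*4/9 + 1/9*1/3
= 8/27

8/27


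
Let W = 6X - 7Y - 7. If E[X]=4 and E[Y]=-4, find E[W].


E[6X - 7Y - 7] = 6*E[X] - 7*E[Y] - 7
= (6)*(4) + (-7)*(-4) + (-7)
= 24 + 28 - 7 = 45

45


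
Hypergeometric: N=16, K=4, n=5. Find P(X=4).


P(X=4) = C(4,4)*C(12,1) / C(16,5)
= 1*12 / 4368
= 12/4368 = 1/364

1/364


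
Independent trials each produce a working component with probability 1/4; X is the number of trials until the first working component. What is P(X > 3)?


P(X > 3) = P(first 3 trials all fail) = (1-p)^3 = (3/4)^3 = 27/64

27/64


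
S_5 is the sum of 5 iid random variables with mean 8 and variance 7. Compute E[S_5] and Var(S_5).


E[S_n] = n*mu = 5*8 = 40
Var(S_n) = n*sigma^2 = 5*7 = 35

E[S_5]=40, Var(S_5)=35


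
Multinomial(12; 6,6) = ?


12! = 479001600
Denominator: 6!=720 * 6!=720
Coefficient = 479001600 / 518400 = 924

924


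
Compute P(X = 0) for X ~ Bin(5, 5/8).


P(X=0) = C(5,0) * p^0 * (1-p)^5
= 1 * 1 * 243/32768
= 243/32768

243/32768


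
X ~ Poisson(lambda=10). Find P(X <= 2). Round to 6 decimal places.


P(X<=2) = e^(-10)*10^0/0! + e^(-10)*10^1/1! + e^(-10)*10^2/2!
≈ 0.0000453999 + 0.0004539993 + 0.0022699965
= 0.0027693957
≈ 0.002769

0.002769


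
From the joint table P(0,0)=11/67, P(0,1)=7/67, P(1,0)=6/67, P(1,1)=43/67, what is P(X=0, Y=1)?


Read from table: P(X=0, Y=1) = 7/67

7/67


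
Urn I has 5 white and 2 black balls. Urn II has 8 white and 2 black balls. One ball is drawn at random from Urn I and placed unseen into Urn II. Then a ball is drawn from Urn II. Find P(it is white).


P(transfer white) = 5/7; P(transfer black) = 2/7
If white transferred: Urn II has 9 white of 11, so P(white|white moved) = 9/11
If black transferred: Urn II has 8 white of 11, so P(white|black moved) = 8/11
By total probability: P(white) = 5/7*9/11 + 2/7*8/11 = 61/77

61/77


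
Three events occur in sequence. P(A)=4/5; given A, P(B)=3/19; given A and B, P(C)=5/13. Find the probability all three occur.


P(A∩B∩C) = P(A) * P(B|A) * P(C|A∩B)
= 4/5 * 3/19 * 5/13
= 12/95 * 5/13 = 12/247

12/247


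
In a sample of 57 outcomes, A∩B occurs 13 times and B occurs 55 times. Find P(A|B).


P(A|B) = P(A∩B)/P(B) = (13/57)/(55/57) = 13/55

13/55


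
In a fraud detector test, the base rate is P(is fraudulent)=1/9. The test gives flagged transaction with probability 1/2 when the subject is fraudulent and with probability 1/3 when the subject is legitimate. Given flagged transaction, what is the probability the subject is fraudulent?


P(A) = P(A|B)P(B) + P(A|B')P(B') = 1/2*1/9 + 1/3*8/9 = 19/54
P(B|A) = P(A|B)P(B)/P(A) = (1/18)/(19/54) = 3/19

3/19


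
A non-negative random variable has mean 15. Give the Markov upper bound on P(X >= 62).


Markov: P(X >= a) <= E[X]/a
P(X >= 62) <= 15/62

15/62


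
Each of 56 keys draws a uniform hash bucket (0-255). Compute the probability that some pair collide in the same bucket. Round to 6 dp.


P(all different) = prod((256-i)/256 for i=0..55) = 0.001496
P(at least one match) = 1 - 0.001496 = 0.998504

0.998504


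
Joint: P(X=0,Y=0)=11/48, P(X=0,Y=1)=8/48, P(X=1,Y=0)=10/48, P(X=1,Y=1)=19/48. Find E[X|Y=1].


P(Y=1) = 27/48
E[X|Y=1] = (0*8 + 1*19)/27 = 19/27

19/27


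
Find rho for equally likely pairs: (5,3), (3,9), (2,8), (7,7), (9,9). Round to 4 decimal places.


Cov(X,Y) = 0.1600, Var(X) = 6.5600, Var(Y) = 4.9600
rho = Cov/(sqrt(VarX)*sqrt(VarY)) = 0.0280

0.0280


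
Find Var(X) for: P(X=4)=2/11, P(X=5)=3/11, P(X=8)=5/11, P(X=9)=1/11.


E[X] = 72/11, E[X^2] = 508/11
Var(X) = E[X^2] - (E[X])^2 = 508/11 - (72/11)^2 = 404/121

404/121


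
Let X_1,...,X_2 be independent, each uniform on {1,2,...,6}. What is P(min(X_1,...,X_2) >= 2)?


P(min >= 2) = P(all X_i >= 2) = (P(X_1 >= 2))^2
= (5/6)^2 = 25/36

25/36


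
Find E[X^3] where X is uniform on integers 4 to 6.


E[X^3] = (1/3) * sum(x^3 for x=4..6)
= 405/3 = 135

135


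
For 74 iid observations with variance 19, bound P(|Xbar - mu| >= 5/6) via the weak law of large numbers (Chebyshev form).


Var(Xbar) = Var(X)/n = 19/74
Chebyshev: P(|Xbar-mu| >= 5/6) <= Var(Xbar)/(5/6)^2 = (19/74)/(25/36) = 342/925

342/925


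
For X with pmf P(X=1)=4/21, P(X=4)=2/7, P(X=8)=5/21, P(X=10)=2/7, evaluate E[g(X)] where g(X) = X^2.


E[X^2] = sum(g(x)*P(x))
= 1*4/21 + 16*2/7 + 64*5/21 + 100*2/7
= 340/7

340/7


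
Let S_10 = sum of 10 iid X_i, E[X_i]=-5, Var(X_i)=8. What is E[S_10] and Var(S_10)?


E[S_n] = n*mu = 10*-5 = -50
Var(S_n) = n*sigma^2 = 10*8 = 80

E[S_10]=-50, Var(S_10)=80


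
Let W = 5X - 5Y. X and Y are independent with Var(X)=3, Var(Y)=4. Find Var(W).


Independence => Cov(X,Y)=0
Var(5X - 5Y) = 5^2*Var(X) + (-5)^2*Var(Y)
= 25*3 + 25*4 = 175

175


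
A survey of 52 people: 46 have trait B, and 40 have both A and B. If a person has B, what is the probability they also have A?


P(A|B) = P(A∩B)/P(B) = (40/52)/(46/52) = 40/46 = 20/23

20/23


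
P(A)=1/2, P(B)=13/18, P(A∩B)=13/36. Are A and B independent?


P(A)*P(B) = 1/2*13/18 = 13/36
P(A∩B) = 13/36, which equals P(A)P(B), so independent

Yes, A and B are independent


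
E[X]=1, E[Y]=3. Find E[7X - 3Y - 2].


E[7X - 3Y - 2] = 7*E[X] - 3*E[Y] - 2
= (7)*(1) + (-3)*(3) + (-2)
= 7 - 9 - 2 = -4

-4


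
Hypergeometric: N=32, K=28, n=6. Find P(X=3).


P(X=3) = C(28,3)*C(4,3) / C(32,6)
= 3276*4 / 906192
= 13104/906192 = 13/899

13/899


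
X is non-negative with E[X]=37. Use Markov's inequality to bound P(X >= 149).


Markov: P(X >= a) <= E[X]/a
P(X >= 149) <= 37/149

37/149


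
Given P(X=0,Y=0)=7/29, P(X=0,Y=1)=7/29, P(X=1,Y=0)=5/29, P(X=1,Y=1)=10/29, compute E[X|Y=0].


P(Y=0) = 12/29
E[X|Y=0] = (0*7 + 1*5)/12 = 5/12

5/12


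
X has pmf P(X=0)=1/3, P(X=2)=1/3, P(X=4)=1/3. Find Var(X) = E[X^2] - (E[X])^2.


E[X] = 2, E[X^2] = 20/3
Var(X) = E[X^2] - (E[X])^2 = 20/3 - (2)^2 = 8/3

8/3


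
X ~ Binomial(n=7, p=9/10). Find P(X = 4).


P(X=4) = C(7,4) * p^4 * (1-p)^3
= 35 * 6561/10000 * 1/1000
= 45927/2000000

45927/2000000


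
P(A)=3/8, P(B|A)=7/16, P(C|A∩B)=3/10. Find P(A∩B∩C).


P(A∩B∩C) = P(A) * P(B|A) * P(C|A∩B)
= 3/8 * 7/16 * 3/10
= 21/128 * 3/10 = 63/1280

63/1280


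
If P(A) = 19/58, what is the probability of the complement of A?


P(A') = 1 - P(A) = 1 - 19/58 = 39/58

39/58


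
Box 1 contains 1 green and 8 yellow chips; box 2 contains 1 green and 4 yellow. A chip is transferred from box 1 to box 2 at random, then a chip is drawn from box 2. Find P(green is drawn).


P(transfer green) = 1/9; P(transfer yellow) = 8/9
If green transferred: Urn II has 2 green of 6, so P(green|green moved) = 1/3
If yellow transferred: Urn II has 1 green of 6, so P(green|yellow moved) = 1/6
By total probability: P(green) = 1/9*1/3 + 8/9*1/6 = 5/27

5/27


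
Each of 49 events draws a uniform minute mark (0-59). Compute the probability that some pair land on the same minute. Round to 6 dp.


P(all different) = prod((60-i)/60 for i=0..48) = 0.000000
P(at least one match) = 1 - 0.000000 = 1.000000

1.000000


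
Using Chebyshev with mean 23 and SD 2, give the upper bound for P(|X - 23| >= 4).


k = 4/2 = 2
Chebyshev: P(|X-mu| >= k*sigma) <= 1/k^2 = 1/2^2 = 1/4

1/4


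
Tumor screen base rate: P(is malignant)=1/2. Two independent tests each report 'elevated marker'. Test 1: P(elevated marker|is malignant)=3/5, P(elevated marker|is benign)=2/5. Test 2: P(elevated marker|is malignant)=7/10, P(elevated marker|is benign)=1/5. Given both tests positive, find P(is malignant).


After test 1: P(+) = 3/5*1/2 + 2/5*1/2 = 1/2
P(B|+) = (3/10)/(1/2) = 3/5
After test 2 (use post1 as new prior): P(+) = 7/10*3/5 + 1/5*2/5 = 1/2
P(B|+,+) = (21/50)/(1/2) = 21/25

21/25


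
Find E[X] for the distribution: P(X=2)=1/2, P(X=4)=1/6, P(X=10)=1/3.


E[X] = sum(x * P(x))
= 2*1/2 + 4*1/6 + 10*1/3
= 5

5


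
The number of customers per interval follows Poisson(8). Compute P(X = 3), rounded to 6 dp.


P(X=3) = e^(-8) * 8^3 / 3!
≈ 0.0003354626279 * 512 / 6
≈ 0.028626

0.028626


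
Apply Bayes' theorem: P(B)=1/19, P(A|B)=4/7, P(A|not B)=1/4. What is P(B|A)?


P(A) = P(A|B)P(B) + P(A|B')P(B') = 4/7*1/19 + 1/4*18/19 = 71/266
P(B|A) = P(A|B)P(B)/P(A) = (4/133)/(71/266) = 8/71

8/71


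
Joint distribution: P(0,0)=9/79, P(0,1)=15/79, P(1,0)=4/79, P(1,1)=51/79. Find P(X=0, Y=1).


Read from table: P(X=0, Y=1) = 15/79

15/79


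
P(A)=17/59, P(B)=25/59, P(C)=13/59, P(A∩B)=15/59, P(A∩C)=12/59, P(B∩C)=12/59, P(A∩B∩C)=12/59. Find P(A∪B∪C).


P(A∪B∪C) = P(A)+P(B)+P(C) - P(AB)-P(AC)-P(BC) + P(ABC)
= 17/59+25/59+13/59 - 15/59-12/59-12/59 + 12/59
= 28/59

28/59


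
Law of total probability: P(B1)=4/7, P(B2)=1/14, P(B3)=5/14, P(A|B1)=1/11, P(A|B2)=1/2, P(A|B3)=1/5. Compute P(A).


P(A) = P(A|B1)P(B1) + P(A|B2)P(B2) + P(A|B3)P(B3)
= 1/11*4/7 + 1/2*1/14 + 1/5*5/14
= 4/77 + 1/28 + 1/14 = 7/44

7/44


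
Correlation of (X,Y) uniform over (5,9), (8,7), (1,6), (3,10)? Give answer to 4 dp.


Cov(X,Y) = 0.2500, Var(X) = 6.6875, Var(Y) = 2.5000
rho = Cov/(sqrt(VarX)*sqrt(VarY)) = 0.0611

0.0611


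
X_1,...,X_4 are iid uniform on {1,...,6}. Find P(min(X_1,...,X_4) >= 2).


P(min >= 2) = P(all X_i >= 2) = (P(X_1 >= 2))^4
= (5/6)^4 = 625/1296

625/1296


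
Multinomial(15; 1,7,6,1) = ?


15! = 1307674368000
Denominator: 1!=1 * 7!=5040 * 6!=720 * 1!=1
Coefficient = 1307674368000 / 3628800 = 360360

360360


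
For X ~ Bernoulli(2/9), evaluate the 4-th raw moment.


For Bernoulli: X in {0,1}
E[X^4] = 0^4*(1-2/9) + 1^4*2/9 = 2/9

2/9


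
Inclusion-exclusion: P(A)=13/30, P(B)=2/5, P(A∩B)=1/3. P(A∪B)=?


P(A∪B) = P(A) + P(B) - P(A∩B)
= 13/30 + 2/5 - 1/3 = 1/2

1/2


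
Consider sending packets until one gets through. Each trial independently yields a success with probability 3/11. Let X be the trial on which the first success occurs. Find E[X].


For geometric (trials until first success), E[X] = 1/p = 1/(3/11) = 11/3

11/3


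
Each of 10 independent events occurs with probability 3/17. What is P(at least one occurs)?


P(at least one) = 1 - P(none)
P(none) = (1 - 3/17)^10 = (14/17)^10 = 289254654976/2015993900449
P(at least one) = 1 - 289254654976/2015993900449 = 1726739245473/2015993900449

1726739245473/2015993900449


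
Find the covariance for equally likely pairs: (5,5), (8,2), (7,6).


E[X]=20/3, E[Y]=13/3, E[XY]=83/3
Cov(X,Y) = E[XY] - E[X]E[Y] = 83/3 - 20/3*13/3 = -11/9

-11/9


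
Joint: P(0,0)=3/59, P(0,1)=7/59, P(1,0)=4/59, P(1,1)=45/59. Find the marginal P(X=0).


P(X=0) = P(0,0)+P(0,1) = 3/59 + 7/59 = 10/59

10/59


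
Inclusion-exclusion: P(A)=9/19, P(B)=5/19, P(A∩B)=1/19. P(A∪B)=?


P(A∪B) = P(A) + P(B) - P(A∩B)
= 9/19 + 5/19 - 1/19 = 13/19

13/19


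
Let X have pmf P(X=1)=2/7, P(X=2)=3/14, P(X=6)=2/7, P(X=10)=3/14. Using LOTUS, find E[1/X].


E[1/X] = sum(g(x)*P(x))
= 1*2/7 + 1/2*3/14 + 1/6*2/7 + 1/10*3/14
= 97/210

97/210


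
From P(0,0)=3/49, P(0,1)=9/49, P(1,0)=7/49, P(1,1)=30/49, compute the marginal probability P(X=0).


P(X=0) = P(0,0)+P(0,1) = 3/49 + 9/49 = 12/49

12/49


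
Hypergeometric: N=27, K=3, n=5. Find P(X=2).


P(X=2) = C(3,2)*C(24,3) / C(27,5)
= 3*2024 / 80730
= 6072/80730 = 44/585

44/585


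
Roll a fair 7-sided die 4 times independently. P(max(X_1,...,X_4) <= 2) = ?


P(max <= 2) = P(all X_i <= 2) = (P(X_1 <= 2))^4
= (2/7)^4 = 16/2401

16/2401


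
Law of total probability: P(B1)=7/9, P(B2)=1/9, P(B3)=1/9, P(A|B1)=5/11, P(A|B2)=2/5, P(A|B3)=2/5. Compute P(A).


P(A) = P(A|B1)P(B1) + P(A|B2)P(B2) + P(A|B3)P(B3)
= 5/11*7/9 + 2/5*1/9 + 2/5*1/9
= 35/99 + 2/45 + 2/45 = 73/165

73/165


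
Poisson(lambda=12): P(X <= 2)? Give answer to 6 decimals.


P(X<=2) = e^(-12)*12^0/0! + e^(-12)*12^1/1! + e^(-12)*12^2/2!
≈ 0.0000061442 + 0.0000737305 + 0.0004423833
= 0.0005222580
≈ 0.000522

0.000522


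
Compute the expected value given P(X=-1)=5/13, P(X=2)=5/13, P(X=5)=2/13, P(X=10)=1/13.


E[X] = sum(x * P(x))
= -1*5/13 + 2*5/13 + 5*2/13 + 10*1/13
= 25/13

25/13


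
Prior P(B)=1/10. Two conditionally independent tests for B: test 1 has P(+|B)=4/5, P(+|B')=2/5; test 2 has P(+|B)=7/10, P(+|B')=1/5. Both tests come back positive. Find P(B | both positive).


After test 1: P(+) = 4/5*1/10 + 2/5*9/10 = 11/25
P(B|+) = (2/25)/(11/25) = 2/11
After test 2 (use post1 as new prior): P(+) = 7/10*2/11 + 1/5*9/11 = 16/55
P(B|+,+) = (7/55)/(16/55) = 7/16

7/16


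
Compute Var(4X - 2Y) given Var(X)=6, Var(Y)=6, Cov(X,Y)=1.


Var(4X - 2Y) = 4^2*Var(X) + (-2)^2*Var(Y) + 2*4*(-2)*Cov(X,Y)
= 16*6 + 4*6 - 16*1
= 96 + 24 - 16 = 104

104


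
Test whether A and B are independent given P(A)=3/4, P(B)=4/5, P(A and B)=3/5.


P(A)*P(B) = 3/4*4/5 = 3/5
P(A∩B) = 3/5, which equals P(A)P(B), so independent

Yes, A and B are independent


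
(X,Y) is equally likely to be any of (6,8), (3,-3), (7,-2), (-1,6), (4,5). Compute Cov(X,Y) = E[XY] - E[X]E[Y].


E[X]=19/5, E[Y]=14/5, E[XY]=39/5
Cov(X,Y) = E[XY] - E[X]E[Y] = 39/5 - 19/5*14/5 = -71/25

-71/25


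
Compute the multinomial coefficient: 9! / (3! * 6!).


9! = 362880
Denominator: 3!=6 * 6!=720
Coefficient = 362880 / 4320 = 84

84


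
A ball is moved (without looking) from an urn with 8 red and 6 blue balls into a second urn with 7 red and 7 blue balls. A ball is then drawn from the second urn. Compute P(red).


P(transfer red) = 8/14 = 4/7; P(transfer blue) = 3/7
If red transferred: Urn II has 8 red of 15, so P(red|red moved) = 8/15
If blue transferred: Urn II has 7 red of 15, so P(red|blue moved) = 7/15
By total probability: P(red) = 4/7*8/15 + 3/7*7/15 = 53/105

53/105


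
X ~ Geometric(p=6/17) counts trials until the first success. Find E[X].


For geometric (trials until first success), E[X] = 1/p = 1/(6/17) = 17/6

17/6


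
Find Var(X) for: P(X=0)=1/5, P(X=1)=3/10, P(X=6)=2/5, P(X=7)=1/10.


E[X] = 17/5, E[X^2] = 98/5
Var(X) = E[X^2] - (E[X])^2 = 98/5 - (17/5)^2 = 201/25

201/25


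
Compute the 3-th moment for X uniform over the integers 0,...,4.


E[X^3] = (1/5) * sum(x^3 for x=0..4)
= 100/5 = 20

20


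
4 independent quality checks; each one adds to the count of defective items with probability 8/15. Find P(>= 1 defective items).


P(at least one) = 1 - P(none)
P(none) = (1 - 8/15)^4 = (7/15)^4 = 2401/50625
P(at least one) = 1 - 2401/50625 = 48224/50625

48224/50625


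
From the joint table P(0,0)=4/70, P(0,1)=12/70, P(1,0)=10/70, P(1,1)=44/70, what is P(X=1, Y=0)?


Read from table: P(X=1, Y=0) = 10/70 = 1/7

1/7


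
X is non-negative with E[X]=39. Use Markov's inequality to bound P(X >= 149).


Markov: P(X >= a) <= E[X]/a
P(X >= 149) <= 39/149

39/149


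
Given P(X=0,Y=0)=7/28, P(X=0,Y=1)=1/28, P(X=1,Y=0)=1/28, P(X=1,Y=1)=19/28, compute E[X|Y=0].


P(Y=0) = 8/28
E[X|Y=0] = (0*7 + 1*1)/8 = 1/8

1/8


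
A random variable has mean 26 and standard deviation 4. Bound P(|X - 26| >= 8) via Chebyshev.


k = 8/4 = 2
Chebyshev: P(|X-mu| >= k*sigma) <= 1/k^2 = 1/2^2 = 1/4

1/4


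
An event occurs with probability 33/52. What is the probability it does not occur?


P(A') = 1 - P(A) = 1 - 33/52 = 19/52

19/52


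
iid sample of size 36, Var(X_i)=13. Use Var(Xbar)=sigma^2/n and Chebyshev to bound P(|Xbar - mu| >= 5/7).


Var(Xbar) = Var(X)/n = 13/36
Chebyshev: P(|Xbar-mu| >= 5/7) <= Var(Xbar)/(5/7)^2 = (13/36)/(25/49) = 637/900

637/900


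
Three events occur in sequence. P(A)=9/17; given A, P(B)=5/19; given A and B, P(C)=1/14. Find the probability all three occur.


P(A∩B∩C) = P(A) * P(B|A) * P(C|A∩B)
= 9/17 * 5/19 * 1/14
= 45/323 * 1/14 = 45/4522

45/4522


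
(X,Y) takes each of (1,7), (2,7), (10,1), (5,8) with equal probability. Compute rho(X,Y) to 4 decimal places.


Cov(X,Y) = -8.1250, Var(X) = 12.2500, Var(Y) = 7.6875
rho = Cov/(sqrt(VarX)*sqrt(VarY)) = -0.8373

-0.8373


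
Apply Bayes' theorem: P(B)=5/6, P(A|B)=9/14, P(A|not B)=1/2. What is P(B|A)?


P(A) = P(A|B)P(B) + P(A|B')P(B') = 9/14*5/6 + 1/2*1/6 = 13/21
P(B|A) = P(A|B)P(B)/P(A) = (15/28)/(13/21) = 45/52

45/52


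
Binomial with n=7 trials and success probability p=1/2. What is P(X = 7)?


P(X=7) = C(7,7) * p^7 * (1-p)^0
= 1 * 1/128 * 1
= 1/128

1/128


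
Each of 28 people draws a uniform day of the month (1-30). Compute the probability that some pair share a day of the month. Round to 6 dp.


P(all different) = prod((30-i)/30 for i=0..27) = 0.000000
P(at least one match) = 1 - 0.000000 = 1.000000

1.000000


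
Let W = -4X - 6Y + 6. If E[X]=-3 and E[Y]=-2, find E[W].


E[-4X - 6Y + 6] = -4*E[X] - 6*E[Y] + 6
= (-4)*(-3) + (-6)*(-2) + (6)
= 12 + 12 + 6 = 30

30


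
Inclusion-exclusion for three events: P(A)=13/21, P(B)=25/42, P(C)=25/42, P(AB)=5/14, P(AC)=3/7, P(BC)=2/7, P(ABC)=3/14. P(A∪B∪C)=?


P(A∪B∪C) = P(A)+P(B)+P(C) - P(AB)-P(AC)-P(BC) + P(ABC)
= 13/21+25/42+25/42 - 5/14-3/7-2/7 + 3/14
= 20/21

20/21


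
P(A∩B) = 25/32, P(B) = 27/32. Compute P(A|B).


P(A|B) = P(A∩B)/P(B) = (25/32)/(27/32) = 25/27

25/27


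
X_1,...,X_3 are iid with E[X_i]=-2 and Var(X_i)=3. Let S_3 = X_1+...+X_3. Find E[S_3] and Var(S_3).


E[S_n] = n*mu = 3*-2 = -6
Var(S_n) = n*sigma^2 = 3*3 = 9

E[S_3]=-6, Var(S_3)=9


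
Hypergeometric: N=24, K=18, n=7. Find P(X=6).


P(X=6) = C(18,6)*C(6,1) / C(24,7)
= 18564*6 / 346104
= 111384/346104 = 1547/4807

1547/4807


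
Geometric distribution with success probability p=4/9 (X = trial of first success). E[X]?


For geometric (trials until first success), E[X] = 1/p = 1/(4/9) = 9/4

9/4


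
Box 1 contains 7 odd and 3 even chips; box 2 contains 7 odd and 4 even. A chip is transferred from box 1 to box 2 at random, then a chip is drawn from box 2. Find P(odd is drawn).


P(transfer odd) = 7/10; P(transfer even) = 3/10
If odd transferred: Urn II has 8 odd of 12, so P(odd|odd moved) = 2/3
If even transferred: Urn II has 7 odd of 12, so P(odd|even moved) = 7/12
By total probability: P(odd) = 7/10*2/3 + 3/10*7/12 = 77/120

77/120


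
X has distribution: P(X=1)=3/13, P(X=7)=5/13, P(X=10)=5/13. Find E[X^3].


E[X^3] = sum(g(x)*P(x))
= 1*3/13 + 343*5/13 + 1000*5/13
= 6718/13

6718/13


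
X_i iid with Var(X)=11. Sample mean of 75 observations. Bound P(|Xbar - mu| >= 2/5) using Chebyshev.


Var(Xbar) = Var(X)/n = 11/75
Chebyshev: P(|Xbar-mu| >= 2/5) <= Var(Xbar)/(2/5)^2 = (11/75)/(4/25) = 11/12

11/12


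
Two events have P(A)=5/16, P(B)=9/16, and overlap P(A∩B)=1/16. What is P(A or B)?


P(A∪B) = P(A) + P(B) - P(A∩B)
= 5/16 + 9/16 - 1/16 = 13/16

13/16


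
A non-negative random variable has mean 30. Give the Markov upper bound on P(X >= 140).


Markov: P(X >= a) <= E[X]/a
P(X >= 140) <= 30/140 = 3/14

3/14


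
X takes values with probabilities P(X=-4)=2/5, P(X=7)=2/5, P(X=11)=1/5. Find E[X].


E[X] = sum(x * P(x))
= -4*2/5 + 7*2/5 + 11*1/5
= 17/5

17/5


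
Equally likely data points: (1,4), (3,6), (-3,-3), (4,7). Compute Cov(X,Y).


E[X]=5/4, E[Y]=7/2, E[XY]=59/4
Cov(X,Y) = E[XY] - E[X]E[Y] = 59/4 - 5/4*7/2 = 83/8

83/8


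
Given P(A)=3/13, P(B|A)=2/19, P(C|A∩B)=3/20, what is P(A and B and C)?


P(A∩B∩C) = P(A) * P(B|A) * P(C|A∩B)
= 3/13 * 2/19 * 3/20
= 6/247 * 3/20 = 9/2470

9/2470


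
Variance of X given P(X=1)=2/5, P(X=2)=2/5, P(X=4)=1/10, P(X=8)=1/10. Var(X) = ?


E[X] = 12/5, E[X^2] = 10
Var(X) = E[X^2] - (E[X])^2 = 10 - (12/5)^2 = 106/25

106/25


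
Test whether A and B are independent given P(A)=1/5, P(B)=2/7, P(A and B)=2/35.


P(A)*P(B) = 1/5*2/7 = 2/35
P(A∩B) = 2/35, which equals P(A)P(B), so independent

Yes, A and B are independent


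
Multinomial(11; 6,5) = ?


11! = 39916800
Denominator: 6!=720 * 5!=120
Coefficient = 39916800 / 86400 = 462

462


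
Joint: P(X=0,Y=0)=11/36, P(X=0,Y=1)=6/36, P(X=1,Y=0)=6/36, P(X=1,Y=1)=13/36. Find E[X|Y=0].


P(Y=0) = 17/36
E[X|Y=0] = (0*11 + 1*6)/17 = 6/17

6/17


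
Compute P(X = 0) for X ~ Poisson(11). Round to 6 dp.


P(X=0) = e^(-11) * 11^0 / 0!
≈ 0.00001670170079 * 1 / 1
≈ 0.000017

0.000017


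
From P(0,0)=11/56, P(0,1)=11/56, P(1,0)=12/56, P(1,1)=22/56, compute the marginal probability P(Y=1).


P(Y=1) = P(0,1)+P(1,1) = 11/56 + 22/56 = 33/56

33/56


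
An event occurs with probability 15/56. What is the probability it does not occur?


P(A') = 1 - P(A) = 1 - 15/56 = 41/56

41/56


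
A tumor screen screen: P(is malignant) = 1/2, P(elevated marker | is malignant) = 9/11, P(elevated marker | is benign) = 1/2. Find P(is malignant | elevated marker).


P(A) = P(A|B)P(B) + P(A|B')P(B') = 9/11*1/2 + 1/2*1/2 = 29/44
P(B|A) = P(A|B)P(B)/P(A) = (9/22)/(29/44) = 18/29

18/29


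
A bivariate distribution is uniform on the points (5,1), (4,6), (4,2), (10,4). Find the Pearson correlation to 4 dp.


Cov(X,Y) = 0.5625, Var(X) = 6.1875, Var(Y) = 3.6875
rho = Cov/(sqrt(VarX)*sqrt(VarY)) = 0.1178

0.1178


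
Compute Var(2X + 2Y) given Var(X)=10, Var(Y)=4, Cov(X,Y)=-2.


Var(2X + 2Y) = 2^2*Var(X) + 2^2*Var(Y) + 2*2*2*Cov(X,Y)
= 4*10 + 4*4 + 8*(-2)
= 40 + 16 - 16 = 40

40


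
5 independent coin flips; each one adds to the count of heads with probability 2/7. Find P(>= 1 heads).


P(at least one) = 1 - P(none)
P(none) = (1 - 2/7)^5 = (5/7)^5 = 3125/16807
P(at least one) = 1 - 3125/16807 = 13682/16807

13682/16807


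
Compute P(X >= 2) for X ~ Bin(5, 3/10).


P(X>=2) = P(X=2) + P(X=3) + P(X=4) + P(X=5)
= 3087/10000 + 1323/10000 + 567/20000 + 243/100000
= 23589/50000

23589/50000


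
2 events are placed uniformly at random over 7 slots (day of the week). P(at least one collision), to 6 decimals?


P(all different) = prod((7-i)/7 for i=0..1) = 0.857143
P(at least one match) = 1 - 0.857143 = 0.142857

0.142857


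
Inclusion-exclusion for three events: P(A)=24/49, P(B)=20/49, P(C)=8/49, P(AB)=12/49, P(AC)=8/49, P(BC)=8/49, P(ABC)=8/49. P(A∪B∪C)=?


P(A∪B∪C) = P(A)+P(B)+P(C) - P(AB)-P(AC)-P(BC) + P(ABC)
= 24/49+20/49+8/49 - 12/49-8/49-8/49 + 8/49
= 32/49

32/49


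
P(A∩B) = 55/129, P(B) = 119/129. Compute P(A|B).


P(A|B) = P(A∩B)/P(B) = (55/129)/(119/129) = 55/119

55/119


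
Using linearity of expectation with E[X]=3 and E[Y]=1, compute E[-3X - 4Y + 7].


E[-3X - 4Y + 7] = -3*E[X] - 4*E[Y] + 7
= (-3)*(3) + (-4)*(1) + (7)
= -9 - 4 + 7 = -6

-6


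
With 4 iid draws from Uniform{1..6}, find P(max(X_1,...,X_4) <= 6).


P(max <= 6) = P(all X_i <= 6) = (P(X_1 <= 6))^4
= (6/6)^4 = 1^4 = 1

1


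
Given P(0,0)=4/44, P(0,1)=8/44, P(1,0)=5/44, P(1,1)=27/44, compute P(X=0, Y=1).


Read from table: P(X=0, Y=1) = 8/44 = 2/11

2/11


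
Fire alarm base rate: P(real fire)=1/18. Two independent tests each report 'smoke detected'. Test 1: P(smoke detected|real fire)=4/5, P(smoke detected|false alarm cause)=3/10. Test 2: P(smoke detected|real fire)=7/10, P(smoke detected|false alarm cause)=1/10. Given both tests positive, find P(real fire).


After test 1: P(+) = 4/5*1/18 + 3/10*17/18 = 59/180
P(B|+) = (2/45)/(59/180) = 8/59
After test 2 (use post1 as new prior): P(+) = 7/10*8/59 + 1/10*51/59 = 107/590
P(B|+,+) = (28/295)/(107/590) = 56/107

56/107


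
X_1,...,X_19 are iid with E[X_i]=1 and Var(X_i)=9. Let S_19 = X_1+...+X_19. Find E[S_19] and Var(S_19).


E[S_n] = n*mu = 19*1 = 19
Var(S_n) = n*sigma^2 = 19*9 = 171

E[S_19]=19, Var(S_19)=171


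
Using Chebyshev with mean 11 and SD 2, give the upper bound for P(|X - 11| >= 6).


k = 6/2 = 3
Chebyshev: P(|X-mu| >= k*sigma) <= 1/k^2 = 1/3^2 = 1/9

1/9


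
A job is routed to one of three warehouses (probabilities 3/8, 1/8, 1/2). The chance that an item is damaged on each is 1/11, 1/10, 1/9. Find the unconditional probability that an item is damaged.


P(A) = P(A|B1)P(B1) + P(A|B2)P(B2) + P(A|B3)P(B3)
= 1/11*3/8 + 1/10*1/8 + 1/9*1/2
= 3/88 + 1/80 + 1/18 = 809/7920

809/7920


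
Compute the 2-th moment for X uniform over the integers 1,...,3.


E[X^2] = (1/3) * sum(x^2 for x=1..3)
= 14/3

14/3


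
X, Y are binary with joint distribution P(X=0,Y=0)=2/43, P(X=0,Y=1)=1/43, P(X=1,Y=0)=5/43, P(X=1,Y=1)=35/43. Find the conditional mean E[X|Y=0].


P(Y=0) = 7/43
E[X|Y=0] = (0*2 + 1*5)/7 = 5/7

5/7


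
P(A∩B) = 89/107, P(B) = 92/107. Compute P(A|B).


P(A|B) = P(A∩B)/P(B) = (89/107)/(92/107) = 89/92

89/92


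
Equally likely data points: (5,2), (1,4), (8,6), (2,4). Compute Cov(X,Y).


E[X]=4, E[Y]=4, E[XY]=35/2
Cov(X,Y) = E[XY] - E[X]E[Y] = 35/2 - 4*4 = 3/2

3/2


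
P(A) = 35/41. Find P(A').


P(A') = 1 - P(A) = 1 - 35/41 = 6/41

6/41


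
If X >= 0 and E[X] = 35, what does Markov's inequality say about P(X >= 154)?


Markov: P(X >= a) <= E[X]/a
P(X >= 154) <= 35/154 = 5/22

5/22


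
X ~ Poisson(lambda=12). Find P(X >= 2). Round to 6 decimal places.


P(X>=2) = 1 - P(X<=1) = 1 - (e^(-12)*12^0/0! + e^(-12)*12^1/1!)
≈ 1 - (0.0000061442 + 0.0000737305)
= 1 - 0.0000798747 = 0.9999201253
≈ 0.999920

0.999920


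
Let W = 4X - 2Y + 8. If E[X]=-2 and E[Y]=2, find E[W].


E[4X - 2Y + 8] = 4*E[X] - 2*E[Y] + 8
= (4)*(-2) + (-2)*(2) + (8)
= -8 - 4 + 8 = -4

-4


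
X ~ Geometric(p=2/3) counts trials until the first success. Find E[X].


For geometric (trials until first success), E[X] = 1/p = 1/(2/3) = 3/2

3/2


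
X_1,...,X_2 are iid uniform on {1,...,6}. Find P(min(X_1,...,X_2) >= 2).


P(min >= 2) = P(all X_i >= 2) = (P(X_1 >= 2))^2
= (5/6)^2 = 25/36

25/36


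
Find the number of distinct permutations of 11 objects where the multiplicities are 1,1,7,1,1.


11! = 39916800
Denominator: 1!=1 * 1!=1 * 7!=5040 * 1!=1 * 1!=1
Coefficient = 39916800 / 5040 = 7920

7920


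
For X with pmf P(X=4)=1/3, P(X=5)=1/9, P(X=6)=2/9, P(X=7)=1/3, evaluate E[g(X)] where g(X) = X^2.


E[X^2] = sum(g(x)*P(x))
= 16*1/3 + 25*1/9 + 36*2/9 + 49*1/3
= 292/9

292/9


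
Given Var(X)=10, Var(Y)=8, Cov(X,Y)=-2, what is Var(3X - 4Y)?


Var(3X - 4Y) = 3^2*Var(X) + (-4)^2*Var(Y) + 2*3*(-4)*Cov(X,Y)
= 9*10 + 16*8 - 24*(-2)
= 90 + 128 + 48 = 266

266


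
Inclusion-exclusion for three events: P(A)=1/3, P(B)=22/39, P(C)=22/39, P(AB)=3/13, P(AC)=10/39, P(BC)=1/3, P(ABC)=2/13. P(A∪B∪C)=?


P(A∪B∪C) = P(A)+P(B)+P(C) - P(AB)-P(AC)-P(BC) + P(ABC)
= 1/3+22/39+22/39 - 3/13-10/39-1/3 + 2/13
= 31/39

31/39


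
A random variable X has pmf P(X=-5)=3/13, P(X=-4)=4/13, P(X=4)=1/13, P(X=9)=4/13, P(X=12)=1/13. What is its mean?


E[X] = sum(x * P(x))
= -5*3/13 - 4*4/13 + 4*1/13 + 9*4/13 + 12*1/13
= 21/13

21/13


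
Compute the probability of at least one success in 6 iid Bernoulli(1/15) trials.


P(at least one) = 1 - P(none)
P(none) = (1 - 1/15)^6 = (14/15)^6 = 7529536/11390625
P(at least one) = 1 - 7529536/11390625 = 3861089/11390625

3861089/11390625


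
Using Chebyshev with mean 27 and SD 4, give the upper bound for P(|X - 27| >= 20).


k = 20/4 = 5
Chebyshev: P(|X-mu| >= k*sigma) <= 1/k^2 = 1/5^2 = 1/25

1/25


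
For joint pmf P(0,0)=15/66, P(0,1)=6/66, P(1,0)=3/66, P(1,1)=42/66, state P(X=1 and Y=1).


Read from table: P(X=1, Y=1) = 42/66 = 7/11

7/11


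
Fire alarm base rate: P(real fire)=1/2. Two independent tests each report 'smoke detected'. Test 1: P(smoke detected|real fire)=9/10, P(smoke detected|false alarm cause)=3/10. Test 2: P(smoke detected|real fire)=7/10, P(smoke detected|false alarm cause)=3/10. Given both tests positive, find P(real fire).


After test 1: P(+) = 9/10*1/2 + 3/10*1/2 = 3/5
P(B|+) = (9/20)/(3/5) = 3/4
After test 2 (use post1 as new prior): P(+) = 7/10*3/4 + 3/10*1/4 = 3/5
P(B|+,+) = (21/40)/(3/5) = 7/8

7/8


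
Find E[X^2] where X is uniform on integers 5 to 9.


E[X^2] = (1/5) * sum(x^2 for x=5..9)
= 255/5 = 51

51


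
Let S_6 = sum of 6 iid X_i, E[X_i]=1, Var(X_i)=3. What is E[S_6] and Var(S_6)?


E[S_n] = n*mu = 6*1 = 6
Var(S_n) = n*sigma^2 = 6*3 = 18

E[S_6]=6, Var(S_6)=18


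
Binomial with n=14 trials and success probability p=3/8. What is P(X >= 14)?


P(X>=14) = P(X=14)
= 4782969/4398046511104
= 4782969/4398046511104

4782969/4398046511104


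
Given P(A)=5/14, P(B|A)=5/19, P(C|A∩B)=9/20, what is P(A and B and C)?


P(A∩B∩C) = P(A) * P(B|A) * P(C|A∩B)
= 5/14 * 5/19 * 9/20
= 25/266 * 9/20 = 45/1064

45/1064


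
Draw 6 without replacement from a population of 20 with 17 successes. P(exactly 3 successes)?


P(X=3) = C(17,3)*C(3,3) / C(20,6)
= 680*1 / 38760
= 680/38760 = 1/57

1/57


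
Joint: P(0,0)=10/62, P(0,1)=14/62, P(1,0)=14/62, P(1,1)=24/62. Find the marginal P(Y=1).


P(Y=1) = P(0,1)+P(1,1) = 14/62 + 24/62 = 38/62 = 19/31

19/31


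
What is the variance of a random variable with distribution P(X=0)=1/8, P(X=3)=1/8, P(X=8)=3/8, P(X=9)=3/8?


E[X] = 27/4, E[X^2] = 111/2
Var(X) = E[X^2] - (E[X])^2 = 111/2 - (27/4)^2 = 159/16

159/16


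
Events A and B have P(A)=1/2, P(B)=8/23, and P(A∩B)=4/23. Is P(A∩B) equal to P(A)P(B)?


P(A)*P(B) = 1/2*8/23 = 4/23
P(A∩B) = 4/23, which equals P(A)P(B), so independent

Yes, A and B are independent


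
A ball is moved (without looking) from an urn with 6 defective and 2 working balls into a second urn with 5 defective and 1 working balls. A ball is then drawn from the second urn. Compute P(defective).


P(transfer defective) = 6/8 = 3/4; P(transfer working) = 1/4
If defective transferred: Urn II has 6 defective of 7, so P(defective|defective moved) = 6/7
If working transferred: Urn II has 5 defective of 7, so P(defective|working moved) = 5/7
By total probability: P(defective) = 3/4*6/7 + 1/4*5/7 = 23/28

23/28


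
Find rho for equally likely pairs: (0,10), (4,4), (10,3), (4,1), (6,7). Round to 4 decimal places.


Cov(X,Y) = -5.6000, Var(X) = 10.5600, Var(Y) = 10.0000
rho = Cov/(sqrt(VarX)*sqrt(VarY)) = -0.5449

-0.5449


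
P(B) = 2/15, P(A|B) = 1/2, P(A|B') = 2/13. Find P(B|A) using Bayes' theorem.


P(A) = P(A|B)P(B) + P(A|B')P(B') = 1/2*2/15 + 2/13*13/15 = 1/5
P(B|A) = P(A|B)P(B)/P(A) = (1/15)/(1/5) = 1/3

1/3
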